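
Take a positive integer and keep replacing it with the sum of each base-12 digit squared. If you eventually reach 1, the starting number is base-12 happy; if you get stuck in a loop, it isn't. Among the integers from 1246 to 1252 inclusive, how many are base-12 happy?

1246: 1246 → 213 → 107 → 185 → 35 → 125 → 125  (repeats 125)
1247: 1247 → 234 → 86 → 53 → 41 → 34 → 104 → 128 → 164 → 66 → 61 → 26 → 8 → 64 → 41  (repeats 41)
1248: 1248 → 128 → 164 → 66 → 61 → 26 → 8 → 64 → 41 → 34 → 104 → 128  (repeats 128)
1249: 1249 → 129 → 181 → 11 → 121 → 101 → 89 → 74 → 40 → 25 → 5 → 25  (repeats 25)
1250: 1250 → 132 → 121 → 101 → 89 → 74 → 40 → 25 → 5 → 25  (repeats 25)
1251: 1251 → 137 → 146 → 5 → 25 → 5  (repeats 5)
1252: 1252 → 144 → 1  (reaches 1)
base-12 happy: 1252

1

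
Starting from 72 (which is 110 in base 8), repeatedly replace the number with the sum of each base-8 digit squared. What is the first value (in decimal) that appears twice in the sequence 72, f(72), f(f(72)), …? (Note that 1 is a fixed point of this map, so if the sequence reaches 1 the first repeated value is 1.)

4

72 = (1,1,0)_8 → 1² + 1² + 0² = 2
2 = (2)_8 → 2² = 4
4 = (4)_8 → 4² = 16
16 = (2,0)_8 → 2² + 0² = 4  — 4 already appeared earlier.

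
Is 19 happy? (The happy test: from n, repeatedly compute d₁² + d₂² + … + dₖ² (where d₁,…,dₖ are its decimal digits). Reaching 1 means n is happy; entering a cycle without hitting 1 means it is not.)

19 → 82
82 → 68
68 → 100
100 → 1  — reached 1.

happy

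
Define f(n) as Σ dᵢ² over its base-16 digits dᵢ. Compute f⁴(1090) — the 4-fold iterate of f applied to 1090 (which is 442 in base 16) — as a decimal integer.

1090 = (4,4,2)_16 → 4² + 4² + 2² = 16 + 16 + 4 = 36
36 = (2,4)_16 → 2² + 4² = 4 + 16 = 20
20 = (1,4)_16 → 1² + 4² = 1 + 16 = 17
17 = (1,1)_16 → 1² + 1² = 1 + 1 = 2

2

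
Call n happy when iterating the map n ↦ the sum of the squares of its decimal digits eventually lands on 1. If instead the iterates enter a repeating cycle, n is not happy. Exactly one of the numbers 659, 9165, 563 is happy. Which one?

563

659: 659 → 142 → 21 → 5 → 25 → 29 → 85 → 89 → 145 → 42 → 20 → 4 → 16 → 37 → 58 → 89  — repeats 89 (not happy)
9165: 9165 → 143 → 26 → 40 → 16 → 37 → 58 → 89 → 145 → 42 → 20 → 4 → 16  — repeats 16 (not happy)
563: 563 → 70 → 49 → 97 → 130 → 10 → 1  — reaches 1 (happy)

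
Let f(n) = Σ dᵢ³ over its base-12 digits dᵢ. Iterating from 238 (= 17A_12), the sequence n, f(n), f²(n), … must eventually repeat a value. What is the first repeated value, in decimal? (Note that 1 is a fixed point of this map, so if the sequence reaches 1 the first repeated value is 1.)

238 = (1,7,10)_12 → 1³ + 7³ + 10³ = 1 + 343 + 1000 = 1344
1344 = (9,4,0)_12 → 9³ + 4³ + 0³ = 729 + 64 + 0 = 793
793 = (5,6,1)_12 → 5³ + 6³ + 1³ = 125 + 216 + 1 = 342
342 = (2,4,6)_12 → 2³ + 4³ + 6³ = 8 + 64 + 216 = 288
288 = (2,0,0)_12 → 2³ + 0³ + 0³ = 8 + 0 + 0 = 8
8 = (8)_12 → 8³ = 512
512 = (3,6,8)_12 → 3³ + 6³ + 8³ = 27 + 216 + 512 = 755
755 = (5,2,11)_12 → 5³ + 2³ + 11³ = 125 + 8 + 1331 = 1464
1464 = (10,2,0)_12 → 10³ + 2³ + 0³ = 1000 + 8 + 0 = 1008
1008 = (7,0,0)_12 → 7³ + 0³ + 0³ = 343 + 0 + 0 = 343
343 = (2,4,7)_12 → 2³ + 4³ + 7³ = 8 + 64 + 343 = 415
415 = (2,10,7)_12 → 2³ + 10³ + 7³ = 8 + 1000 + 343 = 1351
1351 = (9,4,7)_12 → 9³ + 4³ + 7³ = 729 + 64 + 343 = 1136
1136 = (7,10,8)_12 → 7³ + 10³ + 8³ = 343 + 1000 + 512 = 1855
1855 = (1,0,10,7)_12 → 1³ + 0³ + 10³ + 7³ = 1 + 0 + 1000 + 343 = 1344  — 1344 already appeared earlier.

1344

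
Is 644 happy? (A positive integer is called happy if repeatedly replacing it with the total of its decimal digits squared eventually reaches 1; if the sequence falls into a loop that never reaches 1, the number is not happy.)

happy

644 → 6² + 4² + 4² = 68
68 → 6² + 8² = 100
100 → 1² + 0² + 0² = 1  — reached 1.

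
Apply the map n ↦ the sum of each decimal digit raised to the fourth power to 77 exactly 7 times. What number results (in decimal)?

6725

77 → 7⁴ + 7⁴ = 2401 + 2401 = 4802
4802 → 4⁴ + 8⁴ + 0⁴ + 2⁴ = 256 + 4096 + 0 + 16 = 4368
4368 → 4⁴ + 3⁴ + 6⁴ + 8⁴ = 256 + 81 + 1296 + 4096 = 5729
5729 → 5⁴ + 7⁴ + 2⁴ + 9⁴ = 625 + 2401 + 16 + 6561 = 9603
9603 → 9⁴ + 6⁴ + 0⁴ + 3⁴ = 6561 + 1296 + 0 + 81 = 7938
7938 → 7⁴ + 9⁴ + 3⁴ + 8⁴ = 2401 + 6561 + 81 + 4096 = 13139
13139 → 1⁴ + 3⁴ + 1⁴ + 3⁴ + 9⁴ = 1 + 81 + 1 + 81 + 6561 = 6725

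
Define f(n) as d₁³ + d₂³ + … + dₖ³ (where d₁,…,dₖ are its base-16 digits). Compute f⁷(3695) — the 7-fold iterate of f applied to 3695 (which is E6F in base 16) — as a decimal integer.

1343

3695 = (14,6,15)_16 → 14³ + 6³ + 15³ = 6335
6335 = (1,8,11,15)_16 → 1³ + 8³ + 11³ + 15³ = 5219
5219 = (1,4,6,3)_16 → 1³ + 4³ + 6³ + 3³ = 308
308 = (1,3,4)_16 → 1³ + 3³ + 4³ = 92
92 = (5,12)_16 → 5³ + 12³ = 1853
1853 = (7,3,13)_16 → 7³ + 3³ + 13³ = 2567
2567 = (10,0,7)_16 → 10³ + 0³ + 7³ = 1343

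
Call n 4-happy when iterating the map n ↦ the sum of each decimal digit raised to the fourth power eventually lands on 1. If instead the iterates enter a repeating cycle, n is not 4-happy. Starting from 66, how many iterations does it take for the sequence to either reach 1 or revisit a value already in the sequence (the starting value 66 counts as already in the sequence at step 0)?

5

66 → 2592
2592 → 7218
7218 → 6514
6514 → 2178
2178 → 6514  — 6514 repeats.
That took 5 steps.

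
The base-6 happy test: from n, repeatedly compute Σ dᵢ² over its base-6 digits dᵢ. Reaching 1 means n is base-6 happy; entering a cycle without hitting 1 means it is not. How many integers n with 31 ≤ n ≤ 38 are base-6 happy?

31: 31 → 26 → 20 → 13 → 5 → 25 → 17 → 29 → 41 → 26  (repeats 26)
32: 32 → 29 → 41 → 26 → 20 → 13 → 5 → 25 → 17 → 29  (repeats 29)
33: 33 → 34 → 41 → 26 → 20 → 13 → 5 → 25 → 17 → 29 → 41  (repeats 41)
34: 34 → 41 → 26 → 20 → 13 → 5 → 25 → 17 → 29 → 41  (repeats 41)
35: 35 → 50 → 9 → 10 → 17 → 29 → 41 → 26 → 20 → 13 → 5 → 25 → 17  (repeats 17)
36: 36 → 1  (reaches 1)
37: 37 → 2 → 4 → 16 → 20 → 13 → 5 → 25 → 17 → 29 → 41 → 26 → 20  (repeats 20)
38: 38 → 5 → 25 → 17 → 29 → 41 → 26 → 20 → 13 → 5  (repeats 5)
base-6 happy: 36

1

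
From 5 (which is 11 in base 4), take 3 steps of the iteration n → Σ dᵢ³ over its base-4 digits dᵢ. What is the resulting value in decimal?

8

5 = (1,1)_4 → 2
2 = (2)_4 → 8
8 = (2,0)_4 → 8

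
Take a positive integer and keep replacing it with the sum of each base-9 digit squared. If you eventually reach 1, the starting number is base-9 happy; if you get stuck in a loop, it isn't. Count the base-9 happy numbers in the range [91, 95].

91: 91 → 3 → 9 → 1  (reaches 1)
92: 92 → 6 → 36 → 16 → 50 → 50  (repeats 50)
93: 93 → 11 → 5 → 25 → 53 → 89 → 65 → 53  (repeats 53)
94: 94 → 18 → 4 → 16 → 50 → 50  (repeats 50)
95: 95 → 27 → 9 → 1  (reaches 1)
base-9 happy: 91, 95

2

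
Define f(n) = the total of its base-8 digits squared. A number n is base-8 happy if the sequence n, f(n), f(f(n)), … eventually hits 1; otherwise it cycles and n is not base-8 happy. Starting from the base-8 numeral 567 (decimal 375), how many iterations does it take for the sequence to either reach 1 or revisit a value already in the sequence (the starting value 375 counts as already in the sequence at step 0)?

375 = (5,6,7)_8 → 5² + 6² + 7² = 110
110 = (1,5,6)_8 → 1² + 5² + 6² = 62
62 = (7,6)_8 → 7² + 6² = 85
85 = (1,2,5)_8 → 1² + 2² + 5² = 30
30 = (3,6)_8 → 3² + 6² = 45
45 = (5,5)_8 → 5² + 5² = 50
50 = (6,2)_8 → 6² + 2² = 40
40 = (5,0)_8 → 5² + 0² = 25
25 = (3,1)_8 → 3² + 1² = 10
10 = (1,2)_8 → 1² + 2² = 5
5 = (5)_8 → 5² = 25  — 25 repeats.
That took 11 steps.

11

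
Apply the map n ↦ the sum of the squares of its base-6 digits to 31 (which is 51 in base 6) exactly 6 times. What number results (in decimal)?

31 = (5,1)_6 → 5² + 1² = 25 + 1 = 26
26 = (4,2)_6 → 4² + 2² = 16 + 4 = 20
20 = (3,2)_6 → 3² + 2² = 9 + 4 = 13
13 = (2,1)_6 → 2² + 1² = 4 + 1 = 5
5 = (5)_6 → 5² = 25
25 = (4,1)_6 → 4² + 1² = 16 + 1 = 17

17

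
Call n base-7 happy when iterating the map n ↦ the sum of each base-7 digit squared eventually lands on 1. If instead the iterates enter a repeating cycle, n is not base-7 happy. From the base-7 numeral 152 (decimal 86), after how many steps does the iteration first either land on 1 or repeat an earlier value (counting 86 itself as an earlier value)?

9

86 = (1,5,2)_7 → 1² + 5² + 2² = 1 + 25 + 4 = 30
30 = (4,2)_7 → 4² + 2² = 16 + 4 = 20
20 = (2,6)_7 → 2² + 6² = 4 + 36 = 40
40 = (5,5)_7 → 5² + 5² = 25 + 25 = 50
50 = (1,0,1)_7 → 1² + 0² + 1² = 1 + 0 + 1 = 2
2 = (2)_7 → 2² = 4
4 = (4)_7 → 4² = 16
16 = (2,2)_7 → 2² + 2² = 4 + 4 = 8
8 = (1,1)_7 → 1² + 1² = 1 + 1 = 2  — 2 repeats.
That took 9 steps.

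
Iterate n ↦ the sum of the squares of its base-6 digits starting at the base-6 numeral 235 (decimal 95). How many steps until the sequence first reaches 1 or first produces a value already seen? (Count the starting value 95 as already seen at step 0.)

10

95 = (2,3,5)_6 → 38
38 = (1,0,2)_6 → 5
5 = (5)_6 → 25
25 = (4,1)_6 → 17
17 = (2,5)_6 → 29
29 = (4,5)_6 → 41
41 = (1,0,5)_6 → 26
26 = (4,2)_6 → 20
20 = (3,2)_6 → 13
13 = (2,1)_6 → 5  — 5 repeats.
That took 10 steps.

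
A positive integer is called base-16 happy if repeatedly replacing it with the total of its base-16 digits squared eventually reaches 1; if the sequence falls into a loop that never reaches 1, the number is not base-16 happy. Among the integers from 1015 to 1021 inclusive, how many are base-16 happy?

2

1015: 1015 → 283 → 123 → 170 → 200 → 208 → 169 → 181 → 146 → 85 → 50 → 13 → 169  — not base-16 happy
1016: 1016 → 298 → 105 → 117 → 74 → 116 → 65 → 17 → 2 → 4 → 16 → 1  — base-16 happy
1017: 1017 → 315 → 131 → 73 → 97 → 37 → 29 → 170 → 200 → 208 → 169 → 181 → 146 → 85 → 50 → 13 → 169  — not base-16 happy
1018: 1018 → 334 → 213 → 194 → 148 → 97 → 37 → 29 → 170 → 200 → 208 → 169 → 181 → 146 → 85 → 50 → 13 → 169  — not base-16 happy
1019: 1019 → 355 → 46 → 200 → 208 → 169 → 181 → 146 → 85 → 50 → 13 → 169  — not base-16 happy
1020: 1020 → 378 → 150 → 117 → 74 → 116 → 65 → 17 → 2 → 4 → 16 → 1  — base-16 happy
1021: 1021 → 403 → 91 → 146 → 85 → 50 → 13 → 169 → 181 → 146  — not base-16 happy
base-16 happy: 1016, 1020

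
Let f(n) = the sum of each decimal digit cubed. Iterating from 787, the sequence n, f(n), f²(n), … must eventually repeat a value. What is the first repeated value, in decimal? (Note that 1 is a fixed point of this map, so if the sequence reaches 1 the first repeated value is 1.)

787 → 7³ + 8³ + 7³ = 343 + 512 + 343 = 1198
1198 → 1³ + 1³ + 9³ + 8³ = 1 + 1 + 729 + 512 = 1243
1243 → 1³ + 2³ + 4³ + 3³ = 1 + 8 + 64 + 27 = 100
100 → 1³ + 0³ + 0³ = 1 + 0 + 0 = 1  — reached the fixed point 1.
1 → 1, so 1 is the first repeated value.

1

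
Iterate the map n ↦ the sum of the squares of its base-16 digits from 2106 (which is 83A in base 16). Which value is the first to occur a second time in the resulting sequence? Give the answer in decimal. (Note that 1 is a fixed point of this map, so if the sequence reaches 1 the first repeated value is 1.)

2106 = (8,3,10)_16 → 8² + 3² + 10² = 173
173 = (10,13)_16 → 10² + 13² = 269
269 = (1,0,13)_16 → 1² + 0² + 13² = 170
170 = (10,10)_16 → 10² + 10² = 200
200 = (12,8)_16 → 12² + 8² = 208
208 = (13,0)_16 → 13² + 0² = 169
169 = (10,9)_16 → 10² + 9² = 181
181 = (11,5)_16 → 11² + 5² = 146
146 = (9,2)_16 → 9² + 2² = 85
85 = (5,5)_16 → 5² + 5² = 50
50 = (3,2)_16 → 3² + 2² = 13
13 = (13)_16 → 13² = 169  — 169 already appeared earlier.

169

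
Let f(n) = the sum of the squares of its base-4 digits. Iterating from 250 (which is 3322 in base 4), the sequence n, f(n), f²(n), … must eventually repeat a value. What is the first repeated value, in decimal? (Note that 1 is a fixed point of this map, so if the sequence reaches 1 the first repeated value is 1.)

250 = (3,3,2,2)_4 → 3² + 3² + 2² + 2² = 9 + 9 + 4 + 4 = 26
26 = (1,2,2)_4 → 1² + 2² + 2² = 1 + 4 + 4 = 9
9 = (2,1)_4 → 2² + 1² = 4 + 1 = 5
5 = (1,1)_4 → 1² + 1² = 1 + 1 = 2
2 = (2)_4 → 2² = 4
4 = (1,0)_4 → 1² + 0² = 1 + 0 = 1  — reached the fixed point 1.
1 → 1, so 1 is the first repeated value.

1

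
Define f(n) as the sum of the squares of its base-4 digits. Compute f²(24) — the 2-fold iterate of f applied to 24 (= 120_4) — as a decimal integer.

2

24 = (1,2,0)_4 → 1² + 2² + 0² = 5
5 = (1,1)_4 → 1² + 1² = 2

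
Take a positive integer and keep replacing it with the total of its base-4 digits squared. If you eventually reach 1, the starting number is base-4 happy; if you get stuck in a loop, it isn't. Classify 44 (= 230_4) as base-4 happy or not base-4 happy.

base-4 happy

44 = (2,3,0)_4 → 13
13 = (3,1)_4 → 10
10 = (2,2)_4 → 8
8 = (2,0)_4 → 4
4 = (1,0)_4 → 1  — reached 1.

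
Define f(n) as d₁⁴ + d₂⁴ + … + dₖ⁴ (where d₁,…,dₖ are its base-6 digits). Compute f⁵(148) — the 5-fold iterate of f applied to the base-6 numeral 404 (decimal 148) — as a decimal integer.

148 = (4,0,4)_6 → 4⁴ + 0⁴ + 4⁴ = 512
512 = (2,2,1,2)_6 → 2⁴ + 2⁴ + 1⁴ + 2⁴ = 49
49 = (1,2,1)_6 → 1⁴ + 2⁴ + 1⁴ = 18
18 = (3,0)_6 → 3⁴ + 0⁴ = 81
81 = (2,1,3)_6 → 2⁴ + 1⁴ + 3⁴ = 98

98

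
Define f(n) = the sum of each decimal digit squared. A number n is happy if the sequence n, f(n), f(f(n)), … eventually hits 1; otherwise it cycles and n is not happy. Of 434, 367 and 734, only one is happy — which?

367

434: 434 → 41 → 17 → 50 → 25 → 29 → 85 → 89 → 145 → 42 → 20 → 4 → 16 → 37 → 58 → 89  — repeats 89 (not happy)
367: 367 → 94 → 97 → 130 → 10 → 1  — reaches 1 (happy)
734: 734 → 74 → 65 → 61 → 37 → 58 → 89 → 145 → 42 → 20 → 4 → 16 → 37  — repeats 37 (not happy)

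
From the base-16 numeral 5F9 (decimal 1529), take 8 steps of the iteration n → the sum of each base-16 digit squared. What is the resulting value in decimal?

1529 = (5,15,9)_16 → 5² + 15² + 9² = 25 + 225 + 81 = 331
331 = (1,4,11)_16 → 1² + 4² + 11² = 1 + 16 + 121 = 138
138 = (8,10)_16 → 8² + 10² = 64 + 100 = 164
164 = (10,4)_16 → 10² + 4² = 100 + 16 = 116
116 = (7,4)_16 → 7² + 4² = 49 + 16 = 65
65 = (4,1)_16 → 4² + 1² = 16 + 1 = 17
17 = (1,1)_16 → 1² + 1² = 1 + 1 = 2
2 = (2)_16 → 2² = 4

4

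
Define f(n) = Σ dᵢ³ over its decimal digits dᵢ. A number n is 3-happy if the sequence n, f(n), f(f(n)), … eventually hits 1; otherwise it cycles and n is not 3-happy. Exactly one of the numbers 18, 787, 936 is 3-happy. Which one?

787

18: 18 → 513 → 153 → 153  — repeats 153 (not 3-happy)
787: 787 → 1198 → 1243 → 100 → 1  — reaches 1 (3-happy)
936: 936 → 972 → 1080 → 513 → 153 → 153  — repeats 153 (not 3-happy)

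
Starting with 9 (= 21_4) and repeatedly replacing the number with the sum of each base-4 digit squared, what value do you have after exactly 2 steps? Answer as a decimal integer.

9 = (2,1)_4 → 2² + 1² = 4 + 1 = 5
5 = (1,1)_4 → 1² + 1² = 1 + 1 = 2

2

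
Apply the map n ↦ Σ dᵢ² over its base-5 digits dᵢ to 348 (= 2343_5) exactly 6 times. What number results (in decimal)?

4

348 = (2,3,4,3)_5 → 38
38 = (1,2,3)_5 → 14
14 = (2,4)_5 → 20
20 = (4,0)_5 → 16
16 = (3,1)_5 → 10
10 = (2,0)_5 → 4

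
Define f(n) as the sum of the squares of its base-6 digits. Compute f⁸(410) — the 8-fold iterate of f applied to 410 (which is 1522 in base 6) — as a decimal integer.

17

410 = (1,5,2,2)_6 → 34
34 = (5,4)_6 → 41
41 = (1,0,5)_6 → 26
26 = (4,2)_6 → 20
20 = (3,2)_6 → 13
13 = (2,1)_6 → 5
5 = (5)_6 → 25
25 = (4,1)_6 → 17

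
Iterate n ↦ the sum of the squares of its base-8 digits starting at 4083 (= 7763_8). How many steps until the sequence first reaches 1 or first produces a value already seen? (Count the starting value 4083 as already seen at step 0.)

7

4083 = (7,7,6,3)_8 → 7² + 7² + 6² + 3² = 143
143 = (2,1,7)_8 → 2² + 1² + 7² = 54
54 = (6,6)_8 → 6² + 6² = 72
72 = (1,1,0)_8 → 1² + 1² + 0² = 2
2 = (2)_8 → 2² = 4
4 = (4)_8 → 4² = 16
16 = (2,0)_8 → 2² + 0² = 4  — 4 repeats.
That took 7 steps.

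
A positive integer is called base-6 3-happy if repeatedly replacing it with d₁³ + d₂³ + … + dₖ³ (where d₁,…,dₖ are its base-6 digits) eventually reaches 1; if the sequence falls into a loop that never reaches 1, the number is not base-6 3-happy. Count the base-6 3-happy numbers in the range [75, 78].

75: 75 → 35 → 250 → 190 → 190  — not base-6 3-happy
76: 76 → 72 → 8 → 9 → 28 → 128 → 62 → 73 → 9  — not base-6 3-happy
77: 77 → 133 → 92 → 43 → 3 → 27 → 91 → 36 → 1  — base-6 3-happy
78: 78 → 9 → 28 → 128 → 62 → 73 → 9  — not base-6 3-happy
base-6 3-happy: 77

1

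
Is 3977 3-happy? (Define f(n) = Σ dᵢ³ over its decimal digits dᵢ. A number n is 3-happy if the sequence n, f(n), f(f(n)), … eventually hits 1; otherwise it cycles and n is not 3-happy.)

not 3-happy

3977 → 3³ + 9³ + 7³ + 7³ = 1442
1442 → 1³ + 4³ + 4³ + 2³ = 137
137 → 1³ + 3³ + 7³ = 371
371 → 3³ + 7³ + 1³ = 371  — 371 already seen; the sequence cycles without reaching 1.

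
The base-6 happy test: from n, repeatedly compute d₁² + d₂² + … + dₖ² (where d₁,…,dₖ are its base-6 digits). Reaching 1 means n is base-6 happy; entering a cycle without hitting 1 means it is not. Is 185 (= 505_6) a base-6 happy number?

not base-6 happy

185 = (5,0,5)_6 → 5² + 0² + 5² = 25 + 0 + 25 = 50
50 = (1,2,2)_6 → 1² + 2² + 2² = 1 + 4 + 4 = 9
9 = (1,3)_6 → 1² + 3² = 1 + 9 = 10
10 = (1,4)_6 → 1² + 4² = 1 + 16 = 17
17 = (2,5)_6 → 2² + 5² = 4 + 25 = 29
29 = (4,5)_6 → 4² + 5² = 16 + 25 = 41
41 = (1,0,5)_6 → 1² + 0² + 5² = 1 + 0 + 25 = 26
26 = (4,2)_6 → 4² + 2² = 16 + 4 = 20
20 = (3,2)_6 → 3² + 2² = 9 + 4 = 13
13 = (2,1)_6 → 2² + 1² = 4 + 1 = 5
5 = (5)_6 → 5² = 25
25 = (4,1)_6 → 4² + 1² = 16 + 1 = 17  — 17 already seen; the sequence cycles without reaching 1.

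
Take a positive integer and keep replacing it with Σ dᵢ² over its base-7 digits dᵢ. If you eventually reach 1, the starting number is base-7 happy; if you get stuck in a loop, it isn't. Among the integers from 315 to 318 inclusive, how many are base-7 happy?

1

315: 315 → 45 → 45  (repeats 45)
316: 316 → 46 → 52 → 10 → 10  (repeats 10)
317: 317 → 49 → 1  (reaches 1)
318: 318 → 54 → 26 → 34 → 52 → 10 → 10  (repeats 10)
base-7 happy: 317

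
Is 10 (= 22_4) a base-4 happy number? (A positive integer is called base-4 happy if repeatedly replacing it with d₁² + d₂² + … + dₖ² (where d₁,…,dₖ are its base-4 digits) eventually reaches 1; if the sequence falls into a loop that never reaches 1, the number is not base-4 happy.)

10 = (2,2)_4 → 2² + 2² = 4 + 4 = 8
8 = (2,0)_4 → 2² + 0² = 4 + 0 = 4
4 = (1,0)_4 → 1² + 0² = 1 + 0 = 1  — reached 1.

base-4 happy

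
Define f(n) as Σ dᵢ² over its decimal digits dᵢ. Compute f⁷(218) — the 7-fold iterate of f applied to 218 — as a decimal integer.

218 → 2² + 1² + 8² = 69
69 → 6² + 9² = 117
117 → 1² + 1² + 7² = 51
51 → 5² + 1² = 26
26 → 2² + 6² = 40
40 → 4² + 0² = 16
16 → 1² + 6² = 37

37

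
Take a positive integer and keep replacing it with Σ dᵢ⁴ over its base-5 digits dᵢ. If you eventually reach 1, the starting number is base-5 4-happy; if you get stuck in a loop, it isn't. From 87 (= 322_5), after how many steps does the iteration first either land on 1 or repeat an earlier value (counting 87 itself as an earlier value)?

87 = (3,2,2)_5 → 3⁴ + 2⁴ + 2⁴ = 113
113 = (4,2,3)_5 → 4⁴ + 2⁴ + 3⁴ = 353
353 = (2,4,0,3)_5 → 2⁴ + 4⁴ + 0⁴ + 3⁴ = 353  — 353 repeats.
That took 3 steps.

3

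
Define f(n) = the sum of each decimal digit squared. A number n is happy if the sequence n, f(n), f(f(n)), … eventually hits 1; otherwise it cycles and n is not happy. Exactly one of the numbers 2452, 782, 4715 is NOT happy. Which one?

2452: 2452 → 49 → 97 → 130 → 10 → 1  — reaches 1 (happy)
782: 782 → 117 → 51 → 26 → 40 → 16 → 37 → 58 → 89 → 145 → 42 → 20 → 4 → 16  — repeats 16 (not happy)
4715: 4715 → 91 → 82 → 68 → 100 → 1  — reaches 1 (happy)

782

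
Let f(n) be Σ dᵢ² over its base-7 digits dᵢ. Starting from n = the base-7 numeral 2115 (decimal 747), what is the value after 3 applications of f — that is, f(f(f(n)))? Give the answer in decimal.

25

747 = (2,1,1,5)_7 → 2² + 1² + 1² + 5² = 4 + 1 + 1 + 25 = 31
31 = (4,3)_7 → 4² + 3² = 16 + 9 = 25
25 = (3,4)_7 → 3² + 4² = 9 + 16 = 25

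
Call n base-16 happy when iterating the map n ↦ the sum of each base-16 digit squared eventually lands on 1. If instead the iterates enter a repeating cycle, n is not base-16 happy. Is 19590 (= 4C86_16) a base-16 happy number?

base-16 happy

19590 = (4,12,8,6)_16 → 260
260 = (1,0,4)_16 → 17
17 = (1,1)_16 → 2
2 = (2)_16 → 4
4 = (4)_16 → 16
16 = (1,0)_16 → 1  — reached 1.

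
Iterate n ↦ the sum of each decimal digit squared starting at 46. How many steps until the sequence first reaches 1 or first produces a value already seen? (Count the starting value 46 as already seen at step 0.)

46 → 4² + 6² = 52
52 → 5² + 2² = 29
29 → 2² + 9² = 85
85 → 8² + 5² = 89
89 → 8² + 9² = 145
145 → 1² + 4² + 5² = 42
42 → 4² + 2² = 20
20 → 2² + 0² = 4
4 → 4² = 16
16 → 1² + 6² = 37
37 → 3² + 7² = 58
58 → 5² + 8² = 89  — 89 repeats.
That took 12 steps.

12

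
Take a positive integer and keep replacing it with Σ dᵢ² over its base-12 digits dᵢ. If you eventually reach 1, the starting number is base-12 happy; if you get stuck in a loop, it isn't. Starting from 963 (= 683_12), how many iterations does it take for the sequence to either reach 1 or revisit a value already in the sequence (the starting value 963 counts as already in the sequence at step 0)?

8

963 = (6,8,3)_12 → 6² + 8² + 3² = 109
109 = (9,1)_12 → 9² + 1² = 82
82 = (6,10)_12 → 6² + 10² = 136
136 = (11,4)_12 → 11² + 4² = 137
137 = (11,5)_12 → 11² + 5² = 146
146 = (1,0,2)_12 → 1² + 0² + 2² = 5
5 = (5)_12 → 5² = 25
25 = (2,1)_12 → 2² + 1² = 5  — 5 repeats.
That took 8 steps.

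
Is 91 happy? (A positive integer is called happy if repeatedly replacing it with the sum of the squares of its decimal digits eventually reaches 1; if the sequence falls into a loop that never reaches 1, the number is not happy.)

91 → 9² + 1² = 82
82 → 8² + 2² = 68
68 → 6² + 8² = 100
100 → 1² + 0² + 0² = 1  — reached 1.

happy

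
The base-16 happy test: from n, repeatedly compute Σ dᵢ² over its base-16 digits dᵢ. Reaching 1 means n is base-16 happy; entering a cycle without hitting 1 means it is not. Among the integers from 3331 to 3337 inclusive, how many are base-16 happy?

1

3331: 3331 → 178 → 125 → 218 → 269 → 170 → 200 → 208 → 169 → 181 → 146 → 85 → 50 → 13 → 169  (repeats 169)
3332: 3332 → 185 → 202 → 244 → 241 → 226 → 200 → 208 → 169 → 181 → 146 → 85 → 50 → 13 → 169  (repeats 169)
3333: 3333 → 194 → 148 → 97 → 37 → 29 → 170 → 200 → 208 → 169 → 181 → 146 → 85 → 50 → 13 → 169  (repeats 169)
3334: 3334 → 205 → 313 → 91 → 146 → 85 → 50 → 13 → 169 → 181 → 146  (repeats 146)
3335: 3335 → 218 → 269 → 170 → 200 → 208 → 169 → 181 → 146 → 85 → 50 → 13 → 169  (repeats 169)
3336: 3336 → 233 → 277 → 27 → 122 → 149 → 106 → 136 → 128 → 64 → 16 → 1  (reaches 1)
3337: 3337 → 250 → 325 → 42 → 104 → 100 → 52 → 25 → 82 → 29 → 170 → 200 → 208 → 169 → 181 → 146 → 85 → 50 → 13 → 169  (repeats 169)
base-16 happy: 3336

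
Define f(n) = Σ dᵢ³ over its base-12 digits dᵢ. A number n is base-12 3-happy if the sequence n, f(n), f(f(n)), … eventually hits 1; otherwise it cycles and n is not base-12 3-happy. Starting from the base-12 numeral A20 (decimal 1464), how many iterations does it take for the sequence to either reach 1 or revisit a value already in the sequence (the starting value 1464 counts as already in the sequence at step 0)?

1464 = (10,2,0)_12 → 10³ + 2³ + 0³ = 1008
1008 = (7,0,0)_12 → 7³ + 0³ + 0³ = 343
343 = (2,4,7)_12 → 2³ + 4³ + 7³ = 415
415 = (2,10,7)_12 → 2³ + 10³ + 7³ = 1351
1351 = (9,4,7)_12 → 9³ + 4³ + 7³ = 1136
1136 = (7,10,8)_12 → 7³ + 10³ + 8³ = 1855
1855 = (1,0,10,7)_12 → 1³ + 0³ + 10³ + 7³ = 1344
1344 = (9,4,0)_12 → 9³ + 4³ + 0³ = 793
793 = (5,6,1)_12 → 5³ + 6³ + 1³ = 342
342 = (2,4,6)_12 → 2³ + 4³ + 6³ = 288
288 = (2,0,0)_12 → 2³ + 0³ + 0³ = 8
8 = (8)_12 → 8³ = 512
512 = (3,6,8)_12 → 3³ + 6³ + 8³ = 755
755 = (5,2,11)_12 → 5³ + 2³ + 11³ = 1464  — 1464 repeats.
That took 14 steps.

14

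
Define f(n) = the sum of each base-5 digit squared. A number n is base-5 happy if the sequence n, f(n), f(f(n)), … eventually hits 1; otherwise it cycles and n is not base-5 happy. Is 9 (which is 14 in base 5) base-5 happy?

9 = (1,4)_5 → 1² + 4² = 17
17 = (3,2)_5 → 3² + 2² = 13
13 = (2,3)_5 → 2² + 3² = 13  — 13 already seen; the sequence cycles without reaching 1.

not base-5 happy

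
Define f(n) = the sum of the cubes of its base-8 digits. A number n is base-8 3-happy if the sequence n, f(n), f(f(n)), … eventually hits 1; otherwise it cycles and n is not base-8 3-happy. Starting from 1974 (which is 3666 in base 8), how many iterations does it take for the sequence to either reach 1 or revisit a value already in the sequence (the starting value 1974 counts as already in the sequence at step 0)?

7

1974 = (3,6,6,6)_8 → 3³ + 6³ + 6³ + 6³ = 675
675 = (1,2,4,3)_8 → 1³ + 2³ + 4³ + 3³ = 100
100 = (1,4,4)_8 → 1³ + 4³ + 4³ = 129
129 = (2,0,1)_8 → 2³ + 0³ + 1³ = 9
9 = (1,1)_8 → 1³ + 1³ = 2
2 = (2)_8 → 2³ = 8
8 = (1,0)_8 → 1³ + 0³ = 1  — reached 1.
That took 7 steps.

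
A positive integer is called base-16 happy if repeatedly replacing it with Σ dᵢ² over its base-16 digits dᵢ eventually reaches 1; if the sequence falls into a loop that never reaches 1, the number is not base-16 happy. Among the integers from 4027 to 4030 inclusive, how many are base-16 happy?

4027: 4027 → 467 → 179 → 130 → 68 → 32 → 4 → 16 → 1  — base-16 happy
4028: 4028 → 490 → 297 → 86 → 61 → 178 → 125 → 218 → 269 → 170 → 200 → 208 → 169 → 181 → 146 → 85 → 50 → 13 → 169  — not base-16 happy
4029: 4029 → 515 → 13 → 169 → 181 → 146 → 85 → 50 → 13  — not base-16 happy
4030: 4030 → 542 → 201 → 225 → 197 → 169 → 181 → 146 → 85 → 50 → 13 → 169  — not base-16 happy
base-16 happy: 4027

1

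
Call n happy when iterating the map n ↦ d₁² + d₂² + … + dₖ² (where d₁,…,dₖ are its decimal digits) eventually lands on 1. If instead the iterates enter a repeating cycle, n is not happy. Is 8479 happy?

8479 → 210
210 → 5
5 → 25
25 → 29
29 → 85
85 → 89
89 → 145
145 → 42
42 → 20
20 → 4
4 → 16
16 → 37
37 → 58
58 → 89  — 89 already seen; the sequence cycles without reaching 1.

not happy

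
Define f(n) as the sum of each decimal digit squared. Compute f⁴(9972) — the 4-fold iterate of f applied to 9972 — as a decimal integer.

81

9972 → 9² + 9² + 7² + 2² = 81 + 81 + 49 + 4 = 215
215 → 2² + 1² + 5² = 4 + 1 + 25 = 30
30 → 3² + 0² = 9 + 0 = 9
9 → 9² = 81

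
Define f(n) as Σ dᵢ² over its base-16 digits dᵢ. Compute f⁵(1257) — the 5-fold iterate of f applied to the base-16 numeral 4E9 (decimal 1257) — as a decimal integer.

1257 = (4,14,9)_16 → 4² + 14² + 9² = 293
293 = (1,2,5)_16 → 1² + 2² + 5² = 30
30 = (1,14)_16 → 1² + 14² = 197
197 = (12,5)_16 → 12² + 5² = 169
169 = (10,9)_16 → 10² + 9² = 181

181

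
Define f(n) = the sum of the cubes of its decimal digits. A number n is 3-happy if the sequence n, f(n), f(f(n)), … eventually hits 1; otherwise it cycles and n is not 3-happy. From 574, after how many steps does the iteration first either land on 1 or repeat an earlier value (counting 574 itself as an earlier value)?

574 → 5³ + 7³ + 4³ = 125 + 343 + 64 = 532
532 → 5³ + 3³ + 2³ = 125 + 27 + 8 = 160
160 → 1³ + 6³ + 0³ = 1 + 216 + 0 = 217
217 → 2³ + 1³ + 7³ = 8 + 1 + 343 = 352
352 → 3³ + 5³ + 2³ = 27 + 125 + 8 = 160  — 160 repeats.
That took 5 steps.

5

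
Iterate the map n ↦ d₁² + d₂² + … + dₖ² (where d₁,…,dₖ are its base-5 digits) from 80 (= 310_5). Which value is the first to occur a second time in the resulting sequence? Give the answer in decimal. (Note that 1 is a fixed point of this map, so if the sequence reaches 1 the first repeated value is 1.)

10

80 = (3,1,0)_5 → 10
10 = (2,0)_5 → 4
4 = (4)_5 → 16
16 = (3,1)_5 → 10  — 10 already appeared earlier.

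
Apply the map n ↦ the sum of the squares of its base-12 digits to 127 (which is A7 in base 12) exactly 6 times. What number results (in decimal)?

34

127 = (10,7)_12 → 149
149 = (1,0,5)_12 → 26
26 = (2,2)_12 → 8
8 = (8)_12 → 64
64 = (5,4)_12 → 41
41 = (3,5)_12 → 34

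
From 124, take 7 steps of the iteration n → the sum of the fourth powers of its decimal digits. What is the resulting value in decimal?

4514

124 → 273
273 → 2498
2498 → 10929
10929 → 13139
13139 → 6725
6725 → 4338
4338 → 4514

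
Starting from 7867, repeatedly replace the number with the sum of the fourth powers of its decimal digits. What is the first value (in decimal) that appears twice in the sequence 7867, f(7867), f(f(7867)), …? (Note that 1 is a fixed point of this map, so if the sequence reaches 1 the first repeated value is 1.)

2178

7867 → 7⁴ + 8⁴ + 6⁴ + 7⁴ = 10194
10194 → 1⁴ + 0⁴ + 1⁴ + 9⁴ + 4⁴ = 6819
6819 → 6⁴ + 8⁴ + 1⁴ + 9⁴ = 11954
11954 → 1⁴ + 1⁴ + 9⁴ + 5⁴ + 4⁴ = 7444
7444 → 7⁴ + 4⁴ + 4⁴ + 4⁴ = 3169
3169 → 3⁴ + 1⁴ + 6⁴ + 9⁴ = 7939
7939 → 7⁴ + 9⁴ + 3⁴ + 9⁴ = 15604
15604 → 1⁴ + 5⁴ + 6⁴ + 0⁴ + 4⁴ = 2178
2178 → 2⁴ + 1⁴ + 7⁴ + 8⁴ = 6514
6514 → 6⁴ + 5⁴ + 1⁴ + 4⁴ = 2178  — 2178 already appeared earlier.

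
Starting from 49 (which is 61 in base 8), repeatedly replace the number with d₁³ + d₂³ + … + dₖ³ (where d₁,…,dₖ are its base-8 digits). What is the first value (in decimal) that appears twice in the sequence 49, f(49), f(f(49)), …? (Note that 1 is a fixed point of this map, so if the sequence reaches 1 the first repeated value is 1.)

559

49 = (6,1)_8 → 217
217 = (3,3,1)_8 → 55
55 = (6,7)_8 → 559
559 = (1,0,5,7)_8 → 469
469 = (7,2,5)_8 → 476
476 = (7,3,4)_8 → 434
434 = (6,6,2)_8 → 440
440 = (6,7,0)_8 → 559  — 559 already appeared earlier.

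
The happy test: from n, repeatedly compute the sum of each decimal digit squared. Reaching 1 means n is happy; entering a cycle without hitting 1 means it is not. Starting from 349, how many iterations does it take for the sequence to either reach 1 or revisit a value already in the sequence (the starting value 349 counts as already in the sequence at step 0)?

10

349 → 106
106 → 37
37 → 58
58 → 89
89 → 145
145 → 42
42 → 20
20 → 4
4 → 16
16 → 37  — 37 repeats.
That took 10 steps.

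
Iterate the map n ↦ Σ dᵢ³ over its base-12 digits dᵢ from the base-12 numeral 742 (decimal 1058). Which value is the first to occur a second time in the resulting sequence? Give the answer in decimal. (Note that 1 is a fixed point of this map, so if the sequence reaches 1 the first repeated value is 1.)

1058 = (7,4,2)_12 → 7³ + 4³ + 2³ = 343 + 64 + 8 = 415
415 = (2,10,7)_12 → 2³ + 10³ + 7³ = 8 + 1000 + 343 = 1351
1351 = (9,4,7)_12 → 9³ + 4³ + 7³ = 729 + 64 + 343 = 1136
1136 = (7,10,8)_12 → 7³ + 10³ + 8³ = 343 + 1000 + 512 = 1855
1855 = (1,0,10,7)_12 → 1³ + 0³ + 10³ + 7³ = 1 + 0 + 1000 + 343 = 1344
1344 = (9,4,0)_12 → 9³ + 4³ + 0³ = 729 + 64 + 0 = 793
793 = (5,6,1)_12 → 5³ + 6³ + 1³ = 125 + 216 + 1 = 342
342 = (2,4,6)_12 → 2³ + 4³ + 6³ = 8 + 64 + 216 = 288
288 = (2,0,0)_12 → 2³ + 0³ + 0³ = 8 + 0 + 0 = 8
8 = (8)_12 → 8³ = 512
512 = (3,6,8)_12 → 3³ + 6³ + 8³ = 27 + 216 + 512 = 755
755 = (5,2,11)_12 → 5³ + 2³ + 11³ = 125 + 8 + 1331 = 1464
1464 = (10,2,0)_12 → 10³ + 2³ + 0³ = 1000 + 8 + 0 = 1008
1008 = (7,0,0)_12 → 7³ + 0³ + 0³ = 343 + 0 + 0 = 343
343 = (2,4,7)_12 → 2³ + 4³ + 7³ = 8 + 64 + 343 = 415  — 415 already appeared earlier.

415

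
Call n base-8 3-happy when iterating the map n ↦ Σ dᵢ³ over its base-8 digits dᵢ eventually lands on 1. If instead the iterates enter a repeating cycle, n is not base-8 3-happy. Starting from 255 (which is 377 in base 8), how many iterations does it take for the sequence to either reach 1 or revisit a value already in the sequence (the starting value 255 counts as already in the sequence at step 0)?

255 = (3,7,7)_8 → 713
713 = (1,3,1,1)_8 → 30
30 = (3,6)_8 → 243
243 = (3,6,3)_8 → 270
270 = (4,1,6)_8 → 281
281 = (4,3,1)_8 → 92
92 = (1,3,4)_8 → 92  — 92 repeats.
That took 7 steps.

7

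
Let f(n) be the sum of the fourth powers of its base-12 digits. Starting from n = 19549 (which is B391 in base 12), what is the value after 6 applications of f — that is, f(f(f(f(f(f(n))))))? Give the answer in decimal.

25953

19549 = (11,3,9,1)_12 → 11⁴ + 3⁴ + 9⁴ + 1⁴ = 14641 + 81 + 6561 + 1 = 21284
21284 = (1,0,3,9,8)_12 → 1⁴ + 0⁴ + 3⁴ + 9⁴ + 8⁴ = 1 + 0 + 81 + 6561 + 4096 = 10739
10739 = (6,2,6,11)_12 → 6⁴ + 2⁴ + 6⁴ + 11⁴ = 1296 + 16 + 1296 + 14641 = 17249
17249 = (9,11,9,5)_12 → 9⁴ + 11⁴ + 9⁴ + 5⁴ = 6561 + 14641 + 6561 + 625 = 28388
28388 = (1,4,5,1,8)_12 → 1⁴ + 4⁴ + 5⁴ + 1⁴ + 8⁴ = 1 + 256 + 625 + 1 + 4096 = 4979
4979 = (2,10,6,11)_12 → 2⁴ + 10⁴ + 6⁴ + 11⁴ = 16 + 10000 + 1296 + 14641 = 25953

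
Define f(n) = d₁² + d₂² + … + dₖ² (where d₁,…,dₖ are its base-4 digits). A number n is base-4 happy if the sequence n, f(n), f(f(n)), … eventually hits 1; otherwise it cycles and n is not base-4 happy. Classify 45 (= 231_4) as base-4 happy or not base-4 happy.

45 = (2,3,1)_4 → 2² + 3² + 1² = 14
14 = (3,2)_4 → 3² + 2² = 13
13 = (3,1)_4 → 3² + 1² = 10
10 = (2,2)_4 → 2² + 2² = 8
8 = (2,0)_4 → 2² + 0² = 4
4 = (1,0)_4 → 1² + 0² = 1  — reached 1.

base-4 happy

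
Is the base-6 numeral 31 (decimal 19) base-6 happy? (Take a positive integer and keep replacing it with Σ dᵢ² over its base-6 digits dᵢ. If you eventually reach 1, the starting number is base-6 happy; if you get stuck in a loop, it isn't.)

not base-6 happy

19 = (3,1)_6 → 10
10 = (1,4)_6 → 17
17 = (2,5)_6 → 29
29 = (4,5)_6 → 41
41 = (1,0,5)_6 → 26
26 = (4,2)_6 → 20
20 = (3,2)_6 → 13
13 = (2,1)_6 → 5
5 = (5)_6 → 25
25 = (4,1)_6 → 17  — 17 already seen; the sequence cycles without reaching 1.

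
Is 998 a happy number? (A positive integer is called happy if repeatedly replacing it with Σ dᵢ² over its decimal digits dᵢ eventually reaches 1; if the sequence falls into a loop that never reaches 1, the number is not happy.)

happy

998 → 226
226 → 44
44 → 32
32 → 13
13 → 10
10 → 1  — reached 1.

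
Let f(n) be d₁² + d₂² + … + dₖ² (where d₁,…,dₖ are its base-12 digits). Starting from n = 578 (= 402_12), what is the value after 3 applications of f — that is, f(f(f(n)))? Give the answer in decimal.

50

578 = (4,0,2)_12 → 4² + 0² + 2² = 20
20 = (1,8)_12 → 1² + 8² = 65
65 = (5,5)_12 → 5² + 5² = 50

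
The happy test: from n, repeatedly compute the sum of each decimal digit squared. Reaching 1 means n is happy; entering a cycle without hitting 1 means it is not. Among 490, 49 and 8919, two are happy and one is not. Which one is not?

490: 490 → 97 → 130 → 10 → 1  — reaches 1 (happy)
49: 49 → 97 → 130 → 10 → 1  — reaches 1 (happy)
8919: 8919 → 227 → 57 → 74 → 65 → 61 → 37 → 58 → 89 → 145 → 42 → 20 → 4 → 16 → 37  — repeats 37 (not happy)

8919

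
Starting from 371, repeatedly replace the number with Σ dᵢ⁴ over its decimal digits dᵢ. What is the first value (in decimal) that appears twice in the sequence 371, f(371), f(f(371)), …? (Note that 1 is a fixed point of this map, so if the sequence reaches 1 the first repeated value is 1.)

371 → 3⁴ + 7⁴ + 1⁴ = 81 + 2401 + 1 = 2483
2483 → 2⁴ + 4⁴ + 8⁴ + 3⁴ = 16 + 256 + 4096 + 81 = 4449
4449 → 4⁴ + 4⁴ + 4⁴ + 9⁴ = 256 + 256 + 256 + 6561 = 7329
7329 → 7⁴ + 3⁴ + 2⁴ + 9⁴ = 2401 + 81 + 16 + 6561 = 9059
9059 → 9⁴ + 0⁴ + 5⁴ + 9⁴ = 6561 + 0 + 625 + 6561 = 13747
13747 → 1⁴ + 3⁴ + 7⁴ + 4⁴ + 7⁴ = 1 + 81 + 2401 + 256 + 2401 = 5140
5140 → 5⁴ + 1⁴ + 4⁴ + 0⁴ = 625 + 1 + 256 + 0 = 882
882 → 8⁴ + 8⁴ + 2⁴ = 4096 + 4096 + 16 = 8208
8208 → 8⁴ + 2⁴ + 0⁴ + 8⁴ = 4096 + 16 + 0 + 4096 = 8208  — 8208 already appeared earlier.

8208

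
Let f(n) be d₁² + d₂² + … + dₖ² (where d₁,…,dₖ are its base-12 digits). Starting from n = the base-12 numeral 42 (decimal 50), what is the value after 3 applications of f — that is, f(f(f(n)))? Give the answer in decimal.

50 = (4,2)_12 → 4² + 2² = 16 + 4 = 20
20 = (1,8)_12 → 1² + 8² = 1 + 64 = 65
65 = (5,5)_12 → 5² + 5² = 25 + 25 = 50

50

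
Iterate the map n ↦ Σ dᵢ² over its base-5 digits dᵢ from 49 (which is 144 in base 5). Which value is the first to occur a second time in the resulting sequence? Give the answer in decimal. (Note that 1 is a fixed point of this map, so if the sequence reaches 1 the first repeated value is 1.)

49 = (1,4,4)_5 → 1² + 4² + 4² = 1 + 16 + 16 = 33
33 = (1,1,3)_5 → 1² + 1² + 3² = 1 + 1 + 9 = 11
11 = (2,1)_5 → 2² + 1² = 4 + 1 = 5
5 = (1,0)_5 → 1² + 0² = 1 + 0 = 1  — reached the fixed point 1.
1 → 1, so 1 is the first repeated value.

1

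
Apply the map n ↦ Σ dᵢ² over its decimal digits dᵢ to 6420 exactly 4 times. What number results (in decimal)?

6420 → 6² + 4² + 2² + 0² = 36 + 16 + 4 + 0 = 56
56 → 5² + 6² = 25 + 36 = 61
61 → 6² + 1² = 36 + 1 = 37
37 → 3² + 7² = 9 + 49 = 58

58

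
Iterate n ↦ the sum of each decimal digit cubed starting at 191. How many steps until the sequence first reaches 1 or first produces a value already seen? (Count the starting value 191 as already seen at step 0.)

191 → 1³ + 9³ + 1³ = 1 + 729 + 1 = 731
731 → 7³ + 3³ + 1³ = 343 + 27 + 1 = 371
371 → 3³ + 7³ + 1³ = 27 + 343 + 1 = 371  — 371 repeats.
That took 3 steps.

3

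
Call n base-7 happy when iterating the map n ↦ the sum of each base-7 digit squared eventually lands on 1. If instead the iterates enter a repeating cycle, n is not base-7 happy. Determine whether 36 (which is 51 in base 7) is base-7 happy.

not base-7 happy

36 = (5,1)_7 → 5² + 1² = 25 + 1 = 26
26 = (3,5)_7 → 3² + 5² = 9 + 25 = 34
34 = (4,6)_7 → 4² + 6² = 16 + 36 = 52
52 = (1,0,3)_7 → 1² + 0² + 3² = 1 + 0 + 9 = 10
10 = (1,3)_7 → 1² + 3² = 1 + 9 = 10  — 10 already seen; the sequence cycles without reaching 1.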